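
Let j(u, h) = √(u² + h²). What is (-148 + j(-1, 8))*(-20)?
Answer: 2960 - 20*√65 ≈ 2798.8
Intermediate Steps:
j(u, h) = √(h² + u²)
(-148 + j(-1, 8))*(-20) = (-148 + √(8² + (-1)²))*(-20) = (-148 + √(64 + 1))*(-20) = (-148 + √65)*(-20) = 2960 - 20*√65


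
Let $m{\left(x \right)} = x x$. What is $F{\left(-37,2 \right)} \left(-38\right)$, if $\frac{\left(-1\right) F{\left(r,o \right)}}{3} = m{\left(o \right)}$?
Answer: $456$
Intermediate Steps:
$m{\left(x \right)} = x^{2}$
$F{\left(r,o \right)} = - 3 o^{2}$
$F{\left(-37,2 \right)} \left(-38\right) = - 3 \cdot 2^{2} \left(-38\right) = \left(-3\right) 4 \left(-38\right) = \left(-12\right) \left(-38\right) = 456$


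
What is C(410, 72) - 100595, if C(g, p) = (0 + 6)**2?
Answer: -100559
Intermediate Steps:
C(g, p) = 36 (C(g, p) = 6**2 = 36)
C(410, 72) - 100595 = 36 - 100595 = -100559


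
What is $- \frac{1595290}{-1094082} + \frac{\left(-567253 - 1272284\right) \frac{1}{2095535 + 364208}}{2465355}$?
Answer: $\frac{146576657809317376}{100525243869312405} \approx 1.4581$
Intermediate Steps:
$- \frac{1595290}{-1094082} + \frac{\left(-567253 - 1272284\right) \frac{1}{2095535 + 364208}}{2465355} = \left(-1595290\right) \left(- \frac{1}{1094082}\right) + - \frac{1839537}{2459743} \cdot \frac{1}{2465355} = \frac{797645}{547041} + \left(-1839537\right) \frac{1}{2459743} \cdot \frac{1}{2465355} = \frac{797645}{547041} - \frac{613179}{2021379901255} = \frac{146576657809317376}{100525243869312405}$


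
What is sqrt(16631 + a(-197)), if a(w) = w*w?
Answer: 12*sqrt(385) ≈ 235.46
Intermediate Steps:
a(w) = w**2
sqrt(16631 + a(-197)) = sqrt(16631 + (-197)**2) = sqrt(16631 + 38809) = sqrt(55440) = 12*sqrt(385)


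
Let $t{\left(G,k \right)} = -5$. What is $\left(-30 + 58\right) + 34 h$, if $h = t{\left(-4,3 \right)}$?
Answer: $-142$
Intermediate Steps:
$h = -5$
$\left(-30 + 58\right) + 34 h = \left(-30 + 58\right) + 34 \left(-5\right) = 28 - 170 = -142$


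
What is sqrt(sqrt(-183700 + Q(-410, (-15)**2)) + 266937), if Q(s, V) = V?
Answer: sqrt(266937 + 5*I*sqrt(7339)) ≈ 516.66 + 0.415*I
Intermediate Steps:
sqrt(sqrt(-183700 + Q(-410, (-15)**2)) + 266937) = sqrt(sqrt(-183700 + (-15)**2) + 266937) = sqrt(sqrt(-183700 + 225) + 266937) = sqrt(sqrt(-183475) + 266937) = sqrt(5*I*sqrt(7339) + 266937) = sqrt(266937 + 5*I*sqrt(7339))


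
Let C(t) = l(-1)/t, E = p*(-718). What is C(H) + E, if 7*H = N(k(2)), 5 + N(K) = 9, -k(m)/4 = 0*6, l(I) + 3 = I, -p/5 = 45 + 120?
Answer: 592343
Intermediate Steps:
p = -825 (p = -5*(45 + 120) = -5*165 = -825)
E = 592350 (E = -825*(-718) = 592350)
l(I) = -3 + I
k(m) = 0 (k(m) = -0*6 = -4*0 = 0)
N(K) = 4 (N(K) = -5 + 9 = 4)
H = 4/7 (H = (⅐)*4 = 4/7 ≈ 0.57143)
C(t) = -4/t (C(t) = (-3 - 1)/t = -4/t)
C(H) + E = -4/4/7 + 592350 = -4*7/4 + 592350 = -7 + 592350 = 592343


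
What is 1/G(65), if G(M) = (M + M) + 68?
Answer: 1/198 ≈ 0.0050505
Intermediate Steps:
G(M) = 68 + 2*M (G(M) = 2*M + 68 = 68 + 2*M)
1/G(65) = 1/(68 + 2*65) = 1/(68 + 130) = 1/198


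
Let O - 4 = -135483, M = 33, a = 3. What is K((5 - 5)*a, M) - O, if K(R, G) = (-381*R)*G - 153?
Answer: 135326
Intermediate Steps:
O = -135479 (O = 4 - 135483 = -135479)
K(R, G) = -153 - 381*G*R (K(R, G) = -381*G*R - 153 = -153 - 381*G*R)
K((5 - 5)*a, M) - O = (-153 - 381*33*(5 - 5)*3) - 1*(-135479) = (-153 - 381*33*0*3) + 135479 = (-153 - 381*33*0) + 135479 = (-153 + 0) + 135479 = -153 + 135479 = 135326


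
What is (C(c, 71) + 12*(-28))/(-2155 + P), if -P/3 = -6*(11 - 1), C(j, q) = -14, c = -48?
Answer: 14/79 ≈ 0.17722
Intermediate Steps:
P = 180 (P = -(-18)*(11 - 1) = -(-18)*10 = -3*(-60) = 180)
(C(c, 71) + 12*(-28))/(-2155 + P) = (-14 + 12*(-28))/(-2155 + 180) = (-14 - 336)/(-1975) = -350*(-1/1975) = 14/79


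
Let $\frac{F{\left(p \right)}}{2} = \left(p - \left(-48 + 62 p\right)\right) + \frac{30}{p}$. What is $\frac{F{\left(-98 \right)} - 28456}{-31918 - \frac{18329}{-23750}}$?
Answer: $\frac{2121207500}{4127074931} \approx 0.51397$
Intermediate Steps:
$F{\left(p \right)} = 96 - 122 p + \frac{60}{p}$ ($F{\left(p \right)} = 2 \left(\left(p - \left(-48 + 62 p\right)\right) + \frac{30}{p}\right) = 2 \left(\left(48 - 61 p\right) + \frac{30}{p}\right) = 2 \left(48 - 61 p + \frac{30}{p}\right) = 96 - 122 p + \frac{60}{p}$)
$\frac{F{\left(-98 \right)} - 28456}{-31918 - \frac{18329}{-23750}} = \frac{\left(96 - -11956 + \frac{60}{-98}\right) - 28456}{-31918 - \frac{18329}{-23750}} = \frac{\left(96 + 11956 + 60 \left(- \frac{1}{98}\right)\right) - 28456}{-31918 - - \frac{18329}{23750}} = \frac{\left(96 + 11956 - \frac{30}{49}\right) - 28456}{-31918 + \frac{18329}{23750}} = \frac{\frac{590518}{49} - 28456}{- \frac{758034171}{23750}} = \left(- \frac{803826}{49}\right) \left(- \frac{23750}{758034171}\right) = \frac{2121207500}{4127074931}$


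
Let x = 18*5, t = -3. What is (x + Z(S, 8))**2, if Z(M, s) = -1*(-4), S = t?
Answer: 8836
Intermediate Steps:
S = -3
x = 90
Z(M, s) = 4
(x + Z(S, 8))**2 = (90 + 4)**2 = 94**2 = 8836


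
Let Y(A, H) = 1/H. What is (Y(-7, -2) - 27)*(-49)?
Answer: 2695/2 ≈ 1347.5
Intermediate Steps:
(Y(-7, -2) - 27)*(-49) = (1/(-2) - 27)*(-49) = (-½ - 27)*(-49) = -55/2*(-49) = 2695/2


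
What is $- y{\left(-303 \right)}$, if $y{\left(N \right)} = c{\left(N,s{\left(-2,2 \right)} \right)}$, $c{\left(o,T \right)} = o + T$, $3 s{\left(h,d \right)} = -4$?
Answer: $\frac{913}{3} \approx 304.33$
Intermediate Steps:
$s{\left(h,d \right)} = - \frac{4}{3}$ ($s{\left(h,d \right)} = \frac{1}{3} \left(-4\right) = - \frac{4}{3}$)
$c{\left(o,T \right)} = T + o$
$y{\left(N \right)} = - \frac{4}{3} + N$
$- y{\left(-303 \right)} = - (- \frac{4}{3} - 303) = \left(-1\right) \left(- \frac{913}{3}\right) = \frac{913}{3}$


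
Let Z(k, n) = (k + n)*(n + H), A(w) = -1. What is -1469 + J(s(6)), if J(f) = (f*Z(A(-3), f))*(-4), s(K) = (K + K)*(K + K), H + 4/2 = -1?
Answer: -11615357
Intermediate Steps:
H = -3 (H = -2 - 1 = -3)
Z(k, n) = (-3 + n)*(k + n) (Z(k, n) = (k + n)*(n - 3) = (k + n)*(-3 + n) = (-3 + n)*(k + n))
s(K) = 4*K² (s(K) = (2*K)*(2*K) = 4*K²)
J(f) = -4*f*(3 + f² - 4*f) (J(f) = (f*(f² - 3*(-1) - 3*f - f))*(-4) = (f*(f² + 3 - 3*f - f))*(-4) = (f*(3 + f² - 4*f))*(-4) = -4*f*(3 + f² - 4*f))
-1469 + J(s(6)) = -1469 + 4*(4*6²)*(-3 - (4*6²)² + 4*(4*6²)) = -1469 + 4*(4*36)*(-3 - (4*36)² + 4*(4*36)) = -1469 + 4*144*(-3 - 1*144² + 4*144) = -1469 + 4*144*(-3 - 1*20736 + 576) = -1469 + 4*144*(-3 - 20736 + 576) = -1469 + 4*144*(-20163) = -1469 - 11613888 = -11615357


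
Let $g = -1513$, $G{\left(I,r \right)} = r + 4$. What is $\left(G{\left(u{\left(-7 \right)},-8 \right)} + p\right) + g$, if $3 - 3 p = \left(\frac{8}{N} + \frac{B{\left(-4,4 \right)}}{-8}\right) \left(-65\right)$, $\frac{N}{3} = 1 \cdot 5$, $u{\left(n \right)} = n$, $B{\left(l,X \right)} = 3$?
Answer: $- \frac{108905}{72} \approx -1512.6$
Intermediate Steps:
$N = 15$ ($N = 3 \cdot 1 \cdot 5 = 3 \cdot 5 = 15$)
$G{\left(I,r \right)} = 4 + r$
$p = \frac{319}{72}$ ($p = 1 - \frac{\left(\frac{8}{15} + \frac{3}{-8}\right) \left(-65\right)}{3} = 1 - \frac{\left(8 \cdot \frac{1}{15} + 3 \left(- \frac{1}{8}\right)\right) \left(-65\right)}{3} = 1 - \frac{\left(\frac{8}{15} - \frac{3}{8}\right) \left(-65\right)}{3} = 1 - \frac{\frac{19}{120} \left(-65\right)}{3} = 1 - - \frac{247}{72} = 1 + \frac{247}{72} = \frac{319}{72} \approx 4.4306$)
$\left(G{\left(u{\left(-7 \right)},-8 \right)} + p\right) + g = \left(\left(4 - 8\right) + \frac{319}{72}\right) - 1513 = \left(-4 + \frac{319}{72}\right) - 1513 = \frac{31}{72} - 1513 = - \frac{108905}{72}$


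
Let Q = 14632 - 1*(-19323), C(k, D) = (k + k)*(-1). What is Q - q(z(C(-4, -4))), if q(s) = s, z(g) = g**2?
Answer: 33891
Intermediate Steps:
C(k, D) = -2*k (C(k, D) = (2*k)*(-1) = -2*k)
Q = 33955 (Q = 14632 + 19323 = 33955)
Q - q(z(C(-4, -4))) = 33955 - (-2*(-4))**2 = 33955 - 1*8**2 = 33955 - 1*64 = 33955 - 64 = 33891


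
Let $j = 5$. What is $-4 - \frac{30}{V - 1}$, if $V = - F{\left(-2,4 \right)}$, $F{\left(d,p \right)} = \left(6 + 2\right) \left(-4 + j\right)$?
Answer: $- \frac{2}{3} \approx -0.66667$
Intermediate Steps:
$F{\left(d,p \right)} = 8$ ($F{\left(d,p \right)} = \left(6 + 2\right) \left(-4 + 5\right) = 8 \cdot 1 = 8$)
$V = -8$ ($V = \left(-1\right) 8 = -8$)
$-4 - \frac{30}{V - 1} = -4 - \frac{30}{-8 - 1} = -4 - \frac{30}{-9} = -4 - - \frac{10}{3} = -4 + \frac{10}{3} = - \frac{2}{3}$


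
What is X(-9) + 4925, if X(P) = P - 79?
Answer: 4837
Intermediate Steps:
X(P) = -79 + P
X(-9) + 4925 = (-79 - 9) + 4925 = -88 + 4925 = 4837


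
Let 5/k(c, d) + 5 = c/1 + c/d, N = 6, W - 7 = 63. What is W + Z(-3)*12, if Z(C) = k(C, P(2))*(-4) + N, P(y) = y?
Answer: 3178/19 ≈ 167.26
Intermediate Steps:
W = 70 (W = 7 + 63 = 70)
k(c, d) = 5/(-5 + c + c/d) (k(c, d) = 5/(-5 + (c/1 + c/d)) = 5/(-5 + (c*1 + c/d)) = 5/(-5 + (c + c/d)) = 5/(-5 + c + c/d))
Z(C) = 6 - 40/(-10 + 3*C) (Z(C) = (5*2/(C - 5*2 + C*2))*(-4) + 6 = (5*2/(C - 10 + 2*C))*(-4) + 6 = (5*2/(-10 + 3*C))*(-4) + 6 = (10/(-10 + 3*C))*(-4) + 6 = -40/(-10 + 3*C) + 6 = 6 - 40/(-10 + 3*C))
W + Z(-3)*12 = 70 + (2*(-50 + 9*(-3))/(-10 + 3*(-3)))*12 = 70 + (2*(-50 - 27)/(-10 - 9))*12 = 70 + (2*(-77)/(-19))*12 = 70 + (2*(-1/19)*(-77))*12 = 70 + (154/19)*12 = 70 + 1848/19 = 3178/19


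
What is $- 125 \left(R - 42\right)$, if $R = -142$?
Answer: $23000$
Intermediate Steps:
$- 125 \left(R - 42\right) = - 125 \left(-142 - 42\right) = \left(-125\right) \left(-184\right) = 23000$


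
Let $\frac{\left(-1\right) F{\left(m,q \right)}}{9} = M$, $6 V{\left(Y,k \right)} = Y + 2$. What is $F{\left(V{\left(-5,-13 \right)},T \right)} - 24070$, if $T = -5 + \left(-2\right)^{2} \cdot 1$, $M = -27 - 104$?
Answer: $-22891$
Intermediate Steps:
$V{\left(Y,k \right)} = \frac{1}{3} + \frac{Y}{6}$ ($V{\left(Y,k \right)} = \frac{Y + 2}{6} = \frac{2 + Y}{6} = \frac{1}{3} + \frac{Y}{6}$)
$M = -131$
$T = -1$ ($T = -5 + 4 \cdot 1 = -5 + 4 = -1$)
$F{\left(m,q \right)} = 1179$ ($F{\left(m,q \right)} = \left(-9\right) \left(-131\right) = 1179$)
$F{\left(V{\left(-5,-13 \right)},T \right)} - 24070 = 1179 - 24070 = -22891$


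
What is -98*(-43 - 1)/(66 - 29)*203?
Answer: 875336/37 ≈ 23658.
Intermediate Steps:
-98*(-43 - 1)/(66 - 29)*203 = -(-4312)/37*203 = -98*(-44/37)*203 = (4312/37)*203 = 875336/37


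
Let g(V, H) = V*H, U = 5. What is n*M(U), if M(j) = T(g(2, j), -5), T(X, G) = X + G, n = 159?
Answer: 795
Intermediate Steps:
g(V, H) = H*V
T(X, G) = G + X
M(j) = -5 + 2*j (M(j) = -5 + j*2 = -5 + 2*j)
n*M(U) = 159*(-5 + 2*5) = 159*(-5 + 10) = 159*5 = 795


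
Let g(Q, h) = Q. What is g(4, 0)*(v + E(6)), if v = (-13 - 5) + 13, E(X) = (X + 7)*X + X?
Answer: 316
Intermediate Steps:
E(X) = X + X*(7 + X) (E(X) = (7 + X)*X + X = X*(7 + X) + X = X + X*(7 + X))
v = -5 (v = -18 + 13 = -5)
g(4, 0)*(v + E(6)) = 4*(-5 + 6*(8 + 6)) = 4*(-5 + 6*14) = 4*(-5 + 84) = 4*79 = 316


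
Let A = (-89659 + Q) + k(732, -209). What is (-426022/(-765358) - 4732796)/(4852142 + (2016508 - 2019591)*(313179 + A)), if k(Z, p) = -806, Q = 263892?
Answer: 1811141427473/572240633063924 ≈ 0.0031650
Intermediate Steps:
A = 173427 (A = (-89659 + 263892) - 806 = 174233 - 806 = 173427)
(-426022/(-765358) - 4732796)/(4852142 + (2016508 - 2019591)*(313179 + A)) = (-426022/(-765358) - 4732796)/(4852142 + (2016508 - 2019591)*(313179 + 173427)) = (-426022*(-1/765358) - 4732796)/(4852142 - 3083*486606) = (213011/382679 - 4732796)/(4852142 - 1500206298) = -1811141427473/382679/(-1495354156) = -1811141427473/382679*(-1/1495354156) = 1811141427473/572240633063924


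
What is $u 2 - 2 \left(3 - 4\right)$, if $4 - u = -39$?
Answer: $88$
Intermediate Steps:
$u = 43$ ($u = 4 - -39 = 4 + 39 = 43$)
$u 2 - 2 \left(3 - 4\right) = 43 \cdot 2 - 2 \left(3 - 4\right) = 86 + \left(- 2 \left(3 - 4\right) + 0\right) = 86 + \left(\left(-2\right) \left(-1\right) + 0\right) = 86 + \left(2 + 0\right) = 86 + 2 = 88$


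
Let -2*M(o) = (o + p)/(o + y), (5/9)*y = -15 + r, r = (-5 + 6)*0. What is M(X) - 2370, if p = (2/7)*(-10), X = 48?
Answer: -348548/147 ≈ -2371.1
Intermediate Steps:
r = 0 (r = 1*0 = 0)
y = -27 (y = 9*(-15 + 0)/5 = (9/5)*(-15) = -27)
p = -20/7 (p = (2*(⅐))*(-10) = (2/7)*(-10) = -20/7 ≈ -2.8571)
M(o) = -(-20/7 + o)/(2*(-27 + o)) (M(o) = -(o - 20/7)/(2*(o - 27)) = -(-20/7 + o)/(2*(-27 + o)))
M(X) - 2370 = (20 - 7*48)/(14*(-27 + 48)) - 2370 = (1/14)*(20 - 336)/21 - 2370 = (1/14)*(1/21)*(-316) - 2370 = -158/147 - 2370 = -348548/147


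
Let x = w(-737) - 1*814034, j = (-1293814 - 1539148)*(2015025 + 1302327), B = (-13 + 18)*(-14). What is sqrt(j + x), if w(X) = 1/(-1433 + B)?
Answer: 5*I*sqrt(94355622942725153)/501 ≈ 3.0656e+6*I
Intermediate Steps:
B = -70 (B = 5*(-14) = -70)
w(X) = -1/1503 (w(X) = 1/(-1433 - 70) = 1/(-1503) = -1/1503)
j = -9397932156624 (j = -2832962*3317352 = -9397932156624)
x = -1223493103/1503 (x = -1/1503 - 1*814034 = -1/1503 - 814034 = -1223493103/1503 ≈ -8.1403e+5)
sqrt(j + x) = sqrt(-9397932156624 - 1223493103/1503) = sqrt(-14125093254898975/1503) = 5*I*sqrt(94355622942725153)/501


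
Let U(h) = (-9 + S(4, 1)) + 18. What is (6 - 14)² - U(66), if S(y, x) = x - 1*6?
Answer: 60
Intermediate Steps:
S(y, x) = -6 + x (S(y, x) = x - 6 = -6 + x)
U(h) = 4 (U(h) = (-9 + (-6 + 1)) + 18 = (-9 - 5) + 18 = -14 + 18 = 4)
(6 - 14)² - U(66) = (6 - 14)² - 1*4 = (-8)² - 4 = 64 - 4 = 60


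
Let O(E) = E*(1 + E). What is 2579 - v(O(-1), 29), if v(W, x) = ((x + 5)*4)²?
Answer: -15917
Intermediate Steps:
v(W, x) = (20 + 4*x)² (v(W, x) = ((5 + x)*4)² = (20 + 4*x)²)
2579 - v(O(-1), 29) = 2579 - 16*(5 + 29)² = 2579 - 16*34² = 2579 - 16*1156 = 2579 - 1*18496 = 2579 - 18496 = -15917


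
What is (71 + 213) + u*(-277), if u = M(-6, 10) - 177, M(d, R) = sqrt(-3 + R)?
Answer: 49313 - 277*sqrt(7) ≈ 48580.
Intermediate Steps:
u = -177 + sqrt(7) (u = sqrt(-3 + 10) - 177 = sqrt(7) - 177 = -177 + sqrt(7) ≈ -174.35)
(71 + 213) + u*(-277) = (71 + 213) + (-177 + sqrt(7))*(-277) = 284 + (49029 - 277*sqrt(7)) = 49313 - 277*sqrt(7)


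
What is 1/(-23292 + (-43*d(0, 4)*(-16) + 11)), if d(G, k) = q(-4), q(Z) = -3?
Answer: -1/25345 ≈ -3.9456e-5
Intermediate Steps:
d(G, k) = -3
1/(-23292 + (-43*d(0, 4)*(-16) + 11)) = 1/(-23292 + (-(-129)*(-16) + 11)) = 1/(-23292 + (-43*48 + 11)) = 1/(-23292 + (-2064 + 11)) = 1/(-23292 - 2053) = 1/(-25345) = -1/25345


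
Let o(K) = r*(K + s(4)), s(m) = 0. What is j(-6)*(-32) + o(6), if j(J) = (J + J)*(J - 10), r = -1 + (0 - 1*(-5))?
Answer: -6120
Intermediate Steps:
r = 4 (r = -1 + (0 + 5) = -1 + 5 = 4)
o(K) = 4*K (o(K) = 4*(K + 0) = 4*K)
j(J) = 2*J*(-10 + J) (j(J) = (2*J)*(-10 + J) = 2*J*(-10 + J))
j(-6)*(-32) + o(6) = (2*(-6)*(-10 - 6))*(-32) + 4*6 = (2*(-6)*(-16))*(-32) + 24 = 192*(-32) + 24 = -6144 + 24 = -6120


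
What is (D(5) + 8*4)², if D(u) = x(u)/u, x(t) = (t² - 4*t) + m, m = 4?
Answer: 28561/25 ≈ 1142.4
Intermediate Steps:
x(t) = 4 + t² - 4*t (x(t) = (t² - 4*t) + 4 = 4 + t² - 4*t)
D(u) = (4 + u² - 4*u)/u
(D(5) + 8*4)² = ((-4 + 5 + 4/5) + 8*4)² = ((-4 + 5 + 4*(⅕)) + 32)² = ((-4 + 5 + ⅘) + 32)² = (9/5 + 32)² = (169/5)² = 28561/25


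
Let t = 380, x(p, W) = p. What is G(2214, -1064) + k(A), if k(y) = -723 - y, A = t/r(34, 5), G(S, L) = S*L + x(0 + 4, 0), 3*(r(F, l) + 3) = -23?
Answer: -18851035/8 ≈ -2.3564e+6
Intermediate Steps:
r(F, l) = -32/3 (r(F, l) = -3 + (⅓)*(-23) = -3 - 23/3 = -32/3)
G(S, L) = 4 + L*S (G(S, L) = S*L + (0 + 4) = L*S + 4 = 4 + L*S)
A = -285/8 (A = 380/(-32/3) = 380*(-3/32) = -285/8 ≈ -35.625)
G(2214, -1064) + k(A) = (4 - 1064*2214) + (-723 - 1*(-285/8)) = (4 - 2355696) + (-723 + 285/8) = -2355692 - 5499/8 = -18851035/8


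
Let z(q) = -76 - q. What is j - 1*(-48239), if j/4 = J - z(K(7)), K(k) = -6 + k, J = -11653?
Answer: 1935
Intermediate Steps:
j = -46304 (j = 4*(-11653 - (-76 - (-6 + 7))) = 4*(-11653 - (-76 - 1*1)) = 4*(-11653 - (-76 - 1)) = 4*(-11653 - 1*(-77)) = 4*(-11653 + 77) = 4*(-11576) = -46304)
j - 1*(-48239) = -46304 - 1*(-48239) = -46304 + 48239 = 1935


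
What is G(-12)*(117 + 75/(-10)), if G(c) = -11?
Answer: -2409/2 ≈ -1204.5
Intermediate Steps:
G(-12)*(117 + 75/(-10)) = -11*(117 + 75/(-10)) = -11*(117 + 75*(-1/10)) = -11*(117 - 15/2) = -11*219/2 = -2409/2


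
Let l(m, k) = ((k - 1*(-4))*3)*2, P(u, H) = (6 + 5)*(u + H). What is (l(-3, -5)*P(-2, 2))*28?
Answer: 0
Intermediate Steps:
P(u, H) = 11*H + 11*u (P(u, H) = 11*(H + u) = 11*H + 11*u)
l(m, k) = 24 + 6*k (l(m, k) = ((k + 4)*3)*2 = ((4 + k)*3)*2 = (12 + 3*k)*2 = 24 + 6*k)
(l(-3, -5)*P(-2, 2))*28 = ((24 + 6*(-5))*(11*2 + 11*(-2)))*28 = ((24 - 30)*(22 - 22))*28 = -6*0*28 = 0*28 = 0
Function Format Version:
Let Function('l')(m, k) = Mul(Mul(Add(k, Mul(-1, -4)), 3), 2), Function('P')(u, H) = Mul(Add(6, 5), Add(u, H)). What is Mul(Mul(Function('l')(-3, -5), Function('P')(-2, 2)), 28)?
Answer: 0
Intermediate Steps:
Function('P')(u, H) = Add(Mul(11, H), Mul(11, u)) (Function('P')(u, H) = Mul(11, Add(H, u)) = Add(Mul(11, H), Mul(11, u)))
Function('l')(m, k) = Add(24, Mul(6, k)) (Function('l')(m, k) = Mul(Mul(Add(k, 4), 3), 2) = Mul(Mul(Add(4, k), 3), 2) = Mul(Add(12, Mul(3, k)), 2) = Add(24, Mul(6, k)))
Mul(Mul(Function('l')(-3, -5), Function('P')(-2, 2)), 28) = Mul(Mul(Add(24, Mul(6, -5)), Add(Mul(11, 2), Mul(11, -2))), 28) = Mul(Mul(Add(24, -30), Add(22, -22)), 28) = Mul(Mul(-6, 0), 28) = Mul(0, 28) = 0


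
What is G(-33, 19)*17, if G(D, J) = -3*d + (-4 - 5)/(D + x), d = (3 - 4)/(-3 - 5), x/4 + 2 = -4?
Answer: -561/152 ≈ -3.6908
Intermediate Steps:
x = -24 (x = -8 + 4*(-4) = -8 - 16 = -24)
d = ⅛ (d = -1/(-8) = -1*(-⅛) = ⅛ ≈ 0.12500)
G(D, J) = -3/8 - 9/(-24 + D) (G(D, J) = -3*⅛ + (-4 - 5)/(D - 24) = -3/8 - 9/(-24 + D))
G(-33, 19)*17 = -3*(-33)/(-192 + 8*(-33))*17 = -3*(-33)/(-192 - 264)*17 = -3*(-33)/(-456)*17 = -3*(-33)*(-1/456)*17 = -33/152*17 = -561/152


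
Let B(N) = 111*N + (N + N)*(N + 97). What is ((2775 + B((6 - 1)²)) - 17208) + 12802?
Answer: 7244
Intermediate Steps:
B(N) = 111*N + 2*N*(97 + N) (B(N) = 111*N + (2*N)*(97 + N) = 111*N + 2*N*(97 + N))
((2775 + B((6 - 1)²)) - 17208) + 12802 = ((2775 + (6 - 1)²*(305 + 2*(6 - 1)²)) - 17208) + 12802 = ((2775 + 5²*(305 + 2*5²)) - 17208) + 12802 = ((2775 + 25*(305 + 2*25)) - 17208) + 12802 = ((2775 + 25*(305 + 50)) - 17208) + 12802 = ((2775 + 25*355) - 17208) + 12802 = ((2775 + 8875) - 17208) + 12802 = (11650 - 17208) + 12802 = -5558 + 12802 = 7244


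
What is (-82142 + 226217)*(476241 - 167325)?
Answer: 44507072700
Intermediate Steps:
(-82142 + 226217)*(476241 - 167325) = 144075*308916 = 44507072700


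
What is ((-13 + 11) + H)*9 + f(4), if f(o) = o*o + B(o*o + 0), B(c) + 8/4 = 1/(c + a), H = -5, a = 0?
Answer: -783/16 ≈ -48.938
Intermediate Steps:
B(c) = -2 + 1/c (B(c) = -2 + 1/(c + 0) = -2 + 1/c)
f(o) = -2 + o⁻² + o² (f(o) = o*o + (-2 + 1/(o*o + 0)) = o² + (-2 + 1/(o² + 0)) = o² + (-2 + 1/(o²)) = o² + (-2 + o⁻²) = -2 + o⁻² + o²)
((-13 + 11) + H)*9 + f(4) = ((-13 + 11) - 5)*9 + (-2 + 4⁻² + 4²) = (-2 - 5)*9 + (-2 + 1/16 + 16) = -7*9 + 225/16 = -63 + 225/16 = -783/16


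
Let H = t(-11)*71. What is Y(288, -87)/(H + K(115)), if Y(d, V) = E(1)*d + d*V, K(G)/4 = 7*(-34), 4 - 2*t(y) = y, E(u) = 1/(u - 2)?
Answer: 50688/839 ≈ 60.415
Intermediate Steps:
E(u) = 1/(-2 + u)
t(y) = 2 - y/2
K(G) = -952 (K(G) = 4*(7*(-34)) = 4*(-238) = -952)
H = 1065/2 (H = (2 - ½*(-11))*71 = (2 + 11/2)*71 = (15/2)*71 = 1065/2 ≈ 532.50)
Y(d, V) = -d + V*d (Y(d, V) = d/(-2 + 1) + d*V = d/(-1) + V*d = -d + V*d)
Y(288, -87)/(H + K(115)) = (288*(-1 - 87))/(1065/2 - 952) = (288*(-88))/(-839/2) = -25344*(-2/839) = 50688/839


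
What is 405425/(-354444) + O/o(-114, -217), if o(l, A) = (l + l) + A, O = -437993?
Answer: 155063576767/157727580 ≈ 983.11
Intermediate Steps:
o(l, A) = A + 2*l (o(l, A) = 2*l + A = A + 2*l)
405425/(-354444) + O/o(-114, -217) = 405425/(-354444) - 437993/(-217 + 2*(-114)) = 405425*(-1/354444) - 437993/(-217 - 228) = -405425/354444 - 437993/(-445) = -405425/354444 - 437993*(-1/445) = -405425/354444 + 437993/445 = 155063576767/157727580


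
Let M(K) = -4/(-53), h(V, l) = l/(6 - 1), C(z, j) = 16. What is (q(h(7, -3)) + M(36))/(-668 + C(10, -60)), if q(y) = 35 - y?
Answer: -29/530 ≈ -0.054717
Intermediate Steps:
h(V, l) = l/5
M(K) = 4/53 (M(K) = -4*(-1/53) = 4/53)
(q(h(7, -3)) + M(36))/(-668 + C(10, -60)) = ((35 - (-3)/5) + 4/53)/(-668 + 16) = ((35 - 1*(-⅗)) + 4/53)/(-652) = ((35 + ⅗) + 4/53)*(-1/652) = (178/5 + 4/53)*(-1/652) = (9454/265)*(-1/652) = -29/530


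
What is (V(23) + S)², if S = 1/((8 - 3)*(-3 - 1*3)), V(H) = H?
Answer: 474721/900 ≈ 527.47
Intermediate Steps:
S = -1/30 (S = 1/(5*(-3 - 3)) = 1/(5*(-6)) = 1/(-30) = -1/30 ≈ -0.033333)
(V(23) + S)² = (23 - 1/30)² = (689/30)² = 474721/900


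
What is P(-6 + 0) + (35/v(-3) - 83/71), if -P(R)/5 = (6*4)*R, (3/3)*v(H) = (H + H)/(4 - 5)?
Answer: 308707/426 ≈ 724.66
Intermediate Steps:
v(H) = -2*H (v(H) = (H + H)/(4 - 5) = (2*H)/(-1) = (2*H)*(-1) = -2*H)
P(R) = -120*R (P(R) = -5*6*4*R = -120*R)
P(-6 + 0) + (35/v(-3) - 83/71) = -120*(-6 + 0) + (35/((-2*(-3))) - 83/71) = -120*(-6) + (35/6 - 83*1/71) = 720 + (35*(1/6) - 83/71) = 720 + (35/6 - 83/71) = 720 + 1987/426 = 308707/426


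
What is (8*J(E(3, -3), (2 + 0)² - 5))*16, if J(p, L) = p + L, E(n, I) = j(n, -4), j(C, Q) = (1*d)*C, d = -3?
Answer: -1280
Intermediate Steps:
j(C, Q) = -3*C (j(C, Q) = (1*(-3))*C = -3*C)
E(n, I) = -3*n
J(p, L) = L + p
(8*J(E(3, -3), (2 + 0)² - 5))*16 = (8*(((2 + 0)² - 5) - 3*3))*16 = (8*((2² - 5) - 9))*16 = (8*((4 - 5) - 9))*16 = (8*(-1 - 9))*16 = (8*(-10))*16 = -80*16 = -1280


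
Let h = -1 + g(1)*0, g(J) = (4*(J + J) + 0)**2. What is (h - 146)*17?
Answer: -2499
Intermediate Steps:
g(J) = 64*J**2 (g(J) = (4*(2*J) + 0)**2 = (8*J + 0)**2 = (8*J)**2 = 64*J**2)
h = -1 (h = -1 + (64*1**2)*0 = -1 + (64*1)*0 = -1 + 64*0 = -1 + 0 = -1)
(h - 146)*17 = (-1 - 146)*17 = -147*17 = -2499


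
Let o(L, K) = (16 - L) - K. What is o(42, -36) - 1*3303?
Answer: -3293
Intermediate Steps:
o(L, K) = 16 - K - L
o(42, -36) - 1*3303 = (16 - 1*(-36) - 1*42) - 1*3303 = (16 + 36 - 42) - 3303 = 10 - 3303 = -3293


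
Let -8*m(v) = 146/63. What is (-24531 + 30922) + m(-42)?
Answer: 1610459/252 ≈ 6390.7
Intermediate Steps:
m(v) = -73/252 (m(v) = -73/(4*63) = -⅛*146/63 = -73/252)
(-24531 + 30922) + m(-42) = (-24531 + 30922) - 73/252 = 6391 - 73/252 = 1610459/252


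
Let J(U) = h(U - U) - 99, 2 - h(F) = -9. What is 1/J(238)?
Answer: -1/88 ≈ -0.011364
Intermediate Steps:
h(F) = 11 (h(F) = 2 - 1*(-9) = 2 + 9 = 11)
J(U) = -88 (J(U) = 11 - 99 = -88)
1/J(238) = 1/(-88) = -1/88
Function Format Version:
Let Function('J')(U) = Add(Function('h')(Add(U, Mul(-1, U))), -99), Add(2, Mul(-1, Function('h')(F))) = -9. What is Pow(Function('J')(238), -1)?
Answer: Rational(-1, 88) ≈ -0.011364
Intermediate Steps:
Function('h')(F) = 11 (Function('h')(F) = Add(2, Mul(-1, -9)) = Add(2, 9) = 11)
Function('J')(U) = -88 (Function('J')(U) = Add(11, -99) = -88)
Pow(Function('J')(238), -1) = Pow(-88, -1) = Rational(-1, 88)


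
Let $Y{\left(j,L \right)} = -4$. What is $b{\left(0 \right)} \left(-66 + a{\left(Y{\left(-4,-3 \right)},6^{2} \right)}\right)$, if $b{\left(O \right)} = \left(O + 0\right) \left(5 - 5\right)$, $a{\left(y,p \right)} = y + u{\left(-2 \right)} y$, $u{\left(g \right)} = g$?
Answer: $0$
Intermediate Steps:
$a{\left(y,p \right)} = - y$ ($a{\left(y,p \right)} = y - 2 y = - y$)
$b{\left(O \right)} = 0$ ($b{\left(O \right)} = O 0 = 0$)
$b{\left(0 \right)} \left(-66 + a{\left(Y{\left(-4,-3 \right)},6^{2} \right)}\right) = 0 \left(-66 - -4\right) = 0 \left(-66 + 4\right) = 0 \left(-62\right) = 0$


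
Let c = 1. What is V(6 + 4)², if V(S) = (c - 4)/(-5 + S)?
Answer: 9/25 ≈ 0.36000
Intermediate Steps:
V(S) = -3/(-5 + S) (V(S) = (1 - 4)/(-5 + S) = -3/(-5 + S))
V(6 + 4)² = (-3/(-5 + (6 + 4)))² = (-3/(-5 + 10))² = (-3/5)² = (-3*⅕)² = (-⅗)² = 9/25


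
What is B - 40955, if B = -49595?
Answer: -90550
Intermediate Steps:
B - 40955 = -49595 - 40955 = -90550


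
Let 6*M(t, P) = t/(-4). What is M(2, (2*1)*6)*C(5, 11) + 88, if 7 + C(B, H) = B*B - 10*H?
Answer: 287/3 ≈ 95.667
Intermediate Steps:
M(t, P) = -t/24 (M(t, P) = (t/(-4))/6 = (t*(-¼))/6 = (-t/4)/6 = -t/24)
C(B, H) = -7 + B² - 10*H (C(B, H) = -7 + (B*B - 10*H) = -7 + (B² - 10*H) = -7 + B² - 10*H)
M(2, (2*1)*6)*C(5, 11) + 88 = (-1/24*2)*(-7 + 5² - 10*11) + 88 = -(-7 + 25 - 110)/12 + 88 = -1/12*(-92) + 88 = 23/3 + 88 = 287/3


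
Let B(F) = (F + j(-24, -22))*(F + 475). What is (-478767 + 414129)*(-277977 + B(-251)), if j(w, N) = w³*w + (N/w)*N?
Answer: -4781861432082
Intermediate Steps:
j(w, N) = w⁴ + N²/w
B(F) = (475 + F)*(1990535/6 + F) (B(F) = (F + ((-22)² + (-24)⁵)/(-24))*(F + 475) = (F - (484 - 7962624)/24)*(475 + F) = (F - 1/24*(-7962140))*(475 + F) = (F + 1990535/6)*(475 + F) = (1990535/6 + F)*(475 + F) = (475 + F)*(1990535/6 + F))
(-478767 + 414129)*(-277977 + B(-251)) = (-478767 + 414129)*(-277977 + (945504125/6 + (-251)² + (1993385/6)*(-251))) = -64638*(-277977 + (945504125/6 + 63001 - 500339635/6)) = -64638*(-277977 + 222771248/3) = -64638*221937317/3 = -4781861432082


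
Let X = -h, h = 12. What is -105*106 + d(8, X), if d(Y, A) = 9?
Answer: -11121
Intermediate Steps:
X = -12 (X = -1*12 = -12)
-105*106 + d(8, X) = -105*106 + 9 = -11130 + 9 = -11121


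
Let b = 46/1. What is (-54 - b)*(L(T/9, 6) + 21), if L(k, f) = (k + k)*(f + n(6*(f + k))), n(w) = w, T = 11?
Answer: -382300/27 ≈ -14159.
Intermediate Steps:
b = 46 (b = 46*1 = 46)
L(k, f) = 2*k*(6*k + 7*f) (L(k, f) = (k + k)*(f + 6*(f + k)) = (2*k)*(f + (6*f + 6*k)) = (2*k)*(6*k + 7*f) = 2*k*(6*k + 7*f))
(-54 - b)*(L(T/9, 6) + 21) = (-54 - 1*46)*(2*(11/9)*(6*(11/9) + 7*6) + 21) = (-54 - 46)*(2*(11*(⅑))*(6*(11*(⅑)) + 42) + 21) = -100*(2*(11/9)*(6*(11/9) + 42) + 21) = -100*(2*(11/9)*(22/3 + 42) + 21) = -100*(2*(11/9)*(148/3) + 21) = -100*(3256/27 + 21) = -100*3823/27 = -382300/27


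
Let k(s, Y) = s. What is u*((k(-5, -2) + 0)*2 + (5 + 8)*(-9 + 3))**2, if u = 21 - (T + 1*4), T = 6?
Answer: 85184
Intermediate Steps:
u = 11 (u = 21 - (6 + 1*4) = 21 - (6 + 4) = 21 - 1*10 = 21 - 10 = 11)
u*((k(-5, -2) + 0)*2 + (5 + 8)*(-9 + 3))**2 = 11*((-5 + 0)*2 + (5 + 8)*(-9 + 3))**2 = 11*(-5*2 + 13*(-6))**2 = 11*(-10 - 78)**2 = 11*(-88)**2 = 11*7744 = 85184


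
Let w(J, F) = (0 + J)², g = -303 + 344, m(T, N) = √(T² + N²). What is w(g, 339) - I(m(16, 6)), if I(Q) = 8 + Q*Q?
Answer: 1381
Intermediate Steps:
m(T, N) = √(N² + T²)
g = 41
I(Q) = 8 + Q²
w(J, F) = J²
w(g, 339) - I(m(16, 6)) = 41² - (8 + (√(6² + 16²))²) = 1681 - (8 + (√(36 + 256))²) = 1681 - (8 + (√292)²) = 1681 - (8 + (2*√73)²) = 1681 - (8 + 292) = 1681 - 1*300 = 1681 - 300 = 1381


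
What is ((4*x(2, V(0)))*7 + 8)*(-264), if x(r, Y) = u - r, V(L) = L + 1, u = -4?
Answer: 42240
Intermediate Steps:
V(L) = 1 + L
x(r, Y) = -4 - r
((4*x(2, V(0)))*7 + 8)*(-264) = ((4*(-4 - 1*2))*7 + 8)*(-264) = ((4*(-4 - 2))*7 + 8)*(-264) = ((4*(-6))*7 + 8)*(-264) = (-24*7 + 8)*(-264) = (-168 + 8)*(-264) = -160*(-264) = 42240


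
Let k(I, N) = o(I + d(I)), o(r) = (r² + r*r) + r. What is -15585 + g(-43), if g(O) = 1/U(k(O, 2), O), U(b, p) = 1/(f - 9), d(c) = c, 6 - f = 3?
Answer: -15591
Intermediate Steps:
f = 3 (f = 6 - 1*3 = 6 - 3 = 3)
o(r) = r + 2*r² (o(r) = (r² + r²) + r = 2*r² + r = r + 2*r²)
k(I, N) = 2*I*(1 + 4*I) (k(I, N) = (I + I)*(1 + 2*(I + I)) = (2*I)*(1 + 2*(2*I)) = (2*I)*(1 + 4*I) = 2*I*(1 + 4*I))
U(b, p) = -⅙ (U(b, p) = 1/(3 - 9) = 1/(-6) = -⅙)
g(O) = -6 (g(O) = 1/(-⅙) = -6)
-15585 + g(-43) = -15585 - 6 = -15591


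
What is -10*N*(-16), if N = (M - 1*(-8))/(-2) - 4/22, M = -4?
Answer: -3840/11 ≈ -349.09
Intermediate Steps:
N = -24/11 (N = (-4 - 1*(-8))/(-2) - 4/22 = (-4 + 8)*(-½) - 4*1/22 = 4*(-½) - 2/11 = -2 - 2/11 = -24/11 ≈ -2.1818)
-10*N*(-16) = -10*(-24/11)*(-16) = (240/11)*(-16) = -3840/11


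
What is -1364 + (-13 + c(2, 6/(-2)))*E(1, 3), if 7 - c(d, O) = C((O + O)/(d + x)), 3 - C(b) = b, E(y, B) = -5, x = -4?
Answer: -1334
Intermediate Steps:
C(b) = 3 - b
c(d, O) = 4 + 2*O/(-4 + d) (c(d, O) = 7 - (3 - (O + O)/(d - 4)) = 7 - (3 - 2*O/(-4 + d)) = 7 + (-3 + 2*O/(-4 + d)) = 4 + 2*O/(-4 + d))
-1364 + (-13 + c(2, 6/(-2)))*E(1, 3) = -1364 + (-13 + 2*(-8 + 6/(-2) + 2*2)/(-4 + 2))*(-5) = -1364 + (-13 + 2*(-8 + 6*(-½) + 4)/(-2))*(-5) = -1364 + (-13 + 2*(-½)*(-8 - 3 + 4))*(-5) = -1364 + (-13 + 2*(-½)*(-7))*(-5) = -1364 + (-13 + 7)*(-5) = -1364 - 6*(-5) = -1364 + 30 = -1334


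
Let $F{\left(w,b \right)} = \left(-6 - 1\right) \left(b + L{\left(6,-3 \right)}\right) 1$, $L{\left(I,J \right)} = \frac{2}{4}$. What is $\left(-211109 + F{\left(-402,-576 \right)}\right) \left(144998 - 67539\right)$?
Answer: $- \frac{32080496899}{2} \approx -1.604 \cdot 10^{10}$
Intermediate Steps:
$L{\left(I,J \right)} = \frac{1}{2}$ ($L{\left(I,J \right)} = 2 \cdot \frac{1}{4} = \frac{1}{2}$)
$F{\left(w,b \right)} = - \frac{7}{2} - 7 b$ ($F{\left(w,b \right)} = \left(-6 - 1\right) \left(b + \frac{1}{2}\right) 1 = - 7 \left(\frac{1}{2} + b\right) 1 = \left(- \frac{7}{2} - 7 b\right) 1 = - \frac{7}{2} - 7 b$)
$\left(-211109 + F{\left(-402,-576 \right)}\right) \left(144998 - 67539\right) = \left(-211109 - - \frac{8057}{2}\right) \left(144998 - 67539\right) = \left(-211109 + \left(- \frac{7}{2} + 4032\right)\right) 77459 = \left(-211109 + \frac{8057}{2}\right) 77459 = \left(- \frac{414161}{2}\right) 77459 = - \frac{32080496899}{2}$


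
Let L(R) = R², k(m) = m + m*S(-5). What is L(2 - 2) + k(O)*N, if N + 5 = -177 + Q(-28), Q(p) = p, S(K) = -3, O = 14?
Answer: 5880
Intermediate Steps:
k(m) = -2*m (k(m) = m + m*(-3) = m - 3*m = -2*m)
N = -210 (N = -5 + (-177 - 28) = -5 - 205 = -210)
L(2 - 2) + k(O)*N = (2 - 2)² - 2*14*(-210) = 0² - 28*(-210) = 0 + 5880 = 5880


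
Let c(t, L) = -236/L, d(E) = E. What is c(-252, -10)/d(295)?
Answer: 2/25 ≈ 0.080000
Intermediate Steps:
c(-252, -10)/d(295) = -236/(-10)/295 = -236*(-⅒)*(1/295) = (118/5)*(1/295) = 2/25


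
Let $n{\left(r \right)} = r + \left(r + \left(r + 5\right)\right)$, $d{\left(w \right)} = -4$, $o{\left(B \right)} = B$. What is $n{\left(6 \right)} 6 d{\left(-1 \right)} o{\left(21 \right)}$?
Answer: $-11592$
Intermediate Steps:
$n{\left(r \right)} = 5 + 3 r$ ($n{\left(r \right)} = r + \left(r + \left(5 + r\right)\right) = r + \left(5 + 2 r\right) = 5 + 3 r$)
$n{\left(6 \right)} 6 d{\left(-1 \right)} o{\left(21 \right)} = \left(5 + 3 \cdot 6\right) 6 \left(-4\right) 21 = \left(5 + 18\right) 6 \left(-4\right) 21 = 23 \cdot 6 \left(-4\right) 21 = 138 \left(-4\right) 21 = \left(-552\right) 21 = -11592$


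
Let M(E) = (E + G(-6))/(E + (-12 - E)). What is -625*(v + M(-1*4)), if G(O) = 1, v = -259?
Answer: 646875/4 ≈ 1.6172e+5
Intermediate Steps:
M(E) = -1/12 - E/12 (M(E) = (E + 1)/(E + (-12 - E)) = (1 + E)/(-12) = (1 + E)*(-1/12) = -1/12 - E/12)
-625*(v + M(-1*4)) = -625*(-259 + (-1/12 - (-1)*4/12)) = -625*(-259 + (-1/12 - 1/12*(-4))) = -625*(-259 + (-1/12 + ⅓)) = -625*(-259 + ¼) = -625*(-1035/4) = 646875/4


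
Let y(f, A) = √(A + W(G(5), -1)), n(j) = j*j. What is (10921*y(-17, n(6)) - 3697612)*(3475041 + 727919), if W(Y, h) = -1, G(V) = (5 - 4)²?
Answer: -15540915331520 + 45900526160*√35 ≈ -1.5269e+13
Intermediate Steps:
n(j) = j²
G(V) = 1 (G(V) = 1² = 1)
y(f, A) = √(-1 + A) (y(f, A) = √(A - 1) = √(-1 + A))
(10921*y(-17, n(6)) - 3697612)*(3475041 + 727919) = (10921*√(-1 + 6²) - 3697612)*(3475041 + 727919) = (10921*√(-1 + 36) - 3697612)*4202960 = (10921*√35 - 3697612)*4202960 = (-3697612 + 10921*√35)*4202960 = -15540915331520 + 45900526160*√35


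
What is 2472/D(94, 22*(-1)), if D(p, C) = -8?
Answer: -309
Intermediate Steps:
2472/D(94, 22*(-1)) = 2472/(-8) = 2472*(-⅛) = -309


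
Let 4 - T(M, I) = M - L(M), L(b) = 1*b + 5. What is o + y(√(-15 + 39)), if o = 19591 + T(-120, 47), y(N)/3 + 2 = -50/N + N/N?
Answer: 19597 - 25*√6/2 ≈ 19566.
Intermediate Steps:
L(b) = 5 + b (L(b) = b + 5 = 5 + b)
T(M, I) = 9 (T(M, I) = 4 - (M - (5 + M)) = 4 - (M + (-5 - M)) = 4 - 1*(-5) = 4 + 5 = 9)
y(N) = -3 - 150/N (y(N) = -6 + 3*(-50/N + N/N) = -6 + 3*(-50/N + 1) = -6 + 3*(1 - 50/N) = -6 + (3 - 150/N) = -3 - 150/N)
o = 19600 (o = 19591 + 9 = 19600)
o + y(√(-15 + 39)) = 19600 + (-3 - 150/√(-15 + 39)) = 19600 + (-3 - 150*√6/12) = 19600 + (-3 - 25*√6/2) = 19597 - 25*√6/2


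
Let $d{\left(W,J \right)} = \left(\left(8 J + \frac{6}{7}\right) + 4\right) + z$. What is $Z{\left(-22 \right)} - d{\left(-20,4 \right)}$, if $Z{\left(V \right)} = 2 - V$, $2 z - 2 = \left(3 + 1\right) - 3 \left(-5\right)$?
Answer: $- \frac{327}{14} \approx -23.357$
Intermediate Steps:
$z = \frac{21}{2}$ ($z = 1 + \frac{\left(3 + 1\right) - 3 \left(-5\right)}{2} = 1 + \frac{4 - -15}{2} = 1 + \frac{4 + 15}{2} = 1 + \frac{1}{2} \cdot 19 = 1 + \frac{19}{2} = \frac{21}{2} \approx 10.5$)
$d{\left(W,J \right)} = \frac{215}{14} + 8 J$ ($d{\left(W,J \right)} = \left(\left(8 J + \frac{6}{7}\right) + 4\right) + \frac{21}{2} = \left(\left(\frac{6}{7} + 8 J\right) + 4\right) + \frac{21}{2} = \left(\frac{34}{7} + 8 J\right) + \frac{21}{2} = \frac{215}{14} + 8 J$)
$Z{\left(-22 \right)} - d{\left(-20,4 \right)} = \left(2 - -22\right) - \left(\frac{215}{14} + 8 \cdot 4\right) = \left(2 + 22\right) - \left(\frac{215}{14} + 32\right) = 24 - \frac{663}{14} = - \frac{327}{14}$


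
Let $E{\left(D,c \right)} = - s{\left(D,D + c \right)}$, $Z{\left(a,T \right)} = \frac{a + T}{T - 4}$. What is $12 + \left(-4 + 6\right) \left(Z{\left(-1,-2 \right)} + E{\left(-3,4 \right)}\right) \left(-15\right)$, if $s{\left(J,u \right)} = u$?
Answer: $27$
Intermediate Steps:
$Z{\left(a,T \right)} = \frac{T + a}{-4 + T}$
$E{\left(D,c \right)} = - D - c$ ($E{\left(D,c \right)} = - (D + c) = - D - c$)
$12 + \left(-4 + 6\right) \left(Z{\left(-1,-2 \right)} + E{\left(-3,4 \right)}\right) \left(-15\right) = 12 + \left(-4 + 6\right) \left(\frac{-2 - 1}{-4 - 2} - 1\right) \left(-15\right) = 12 + 2 \left(\frac{1}{-6} \left(-3\right) + \left(3 - 4\right)\right) \left(-15\right) = 12 + 2 \left(\left(- \frac{1}{6}\right) \left(-3\right) - 1\right) \left(-15\right) = 12 + 2 \left(\frac{1}{2} - 1\right) \left(-15\right) = 12 + 2 \left(- \frac{1}{2}\right) \left(-15\right) = 12 - -15 = 12 + 15 = 27$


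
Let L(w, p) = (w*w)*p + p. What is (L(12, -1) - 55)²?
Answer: 40000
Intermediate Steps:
L(w, p) = p + p*w² (L(w, p) = w²*p + p = p*w² + p = p + p*w²)
(L(12, -1) - 55)² = (-(1 + 12²) - 55)² = (-(1 + 144) - 55)² = (-1*145 - 55)² = (-145 - 55)² = (-200)² = 40000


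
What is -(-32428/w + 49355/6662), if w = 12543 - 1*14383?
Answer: -38356067/1532260 ≈ -25.032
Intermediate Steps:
w = -1840 (w = 12543 - 14383 = -1840)
-(-32428/w + 49355/6662) = -(-32428/(-1840) + 49355/6662) = -(-32428*(-1/1840) + 49355*(1/6662)) = -(8107/460 + 49355/6662) = -1*38356067/1532260 = -38356067/1532260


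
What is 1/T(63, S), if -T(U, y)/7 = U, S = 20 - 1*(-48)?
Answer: -1/441 ≈ -0.0022676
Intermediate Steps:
S = 68 (S = 20 + 48 = 68)
T(U, y) = -7*U
1/T(63, S) = 1/(-7*63) = 1/(-441) = -1/441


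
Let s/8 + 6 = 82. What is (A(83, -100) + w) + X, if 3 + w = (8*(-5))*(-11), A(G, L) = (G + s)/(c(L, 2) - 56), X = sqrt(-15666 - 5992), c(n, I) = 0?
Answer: 23781/56 + 7*I*sqrt(442) ≈ 424.66 + 147.17*I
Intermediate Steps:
s = 608 (s = -48 + 8*82 = -48 + 656 = 608)
X = 7*I*sqrt(442) (X = sqrt(-21658) = 7*I*sqrt(442) ≈ 147.17*I)
A(G, L) = -76/7 - G/56 (A(G, L) = (G + 608)/(0 - 56) = (608 + G)/(-56) = (608 + G)*(-1/56) = -76/7 - G/56)
w = 437 (w = -3 + (8*(-5))*(-11) = -3 - 40*(-11) = -3 + 440 = 437)
(A(83, -100) + w) + X = ((-76/7 - 1/56*83) + 437) + 7*I*sqrt(442) = ((-76/7 - 83/56) + 437) + 7*I*sqrt(442) = (-691/56 + 437) + 7*I*sqrt(442) = 23781/56 + 7*I*sqrt(442)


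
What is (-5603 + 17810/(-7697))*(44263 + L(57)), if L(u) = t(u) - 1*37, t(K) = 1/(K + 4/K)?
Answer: -6207022517430735/25038341 ≈ -2.4790e+8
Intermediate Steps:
L(u) = -37 + u/(4 + u**2) (L(u) = u/(4 + u**2) - 1*37 = u/(4 + u**2) - 37 = -37 + u/(4 + u**2))
(-5603 + 17810/(-7697))*(44263 + L(57)) = (-5603 + 17810/(-7697))*(44263 + (-37 + 57/(4 + 57**2))) = (-5603 + 17810*(-1/7697))*(44263 + (-37 + 57/(4 + 3249))) = (-5603 - 17810/7697)*(44263 + (-37 + 57/3253)) = -43144101*(44263 + (-37 + 57*(1/3253)))/7697 = -43144101*(44263 + (-37 + 57/3253))/7697 = -43144101*(44263 - 120304/3253)/7697 = -43144101/7697*143867235/3253 = -6207022517430735/25038341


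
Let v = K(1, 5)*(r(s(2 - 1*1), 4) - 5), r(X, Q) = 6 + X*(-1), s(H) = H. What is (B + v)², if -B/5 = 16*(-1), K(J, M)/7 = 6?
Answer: 6400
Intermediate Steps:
K(J, M) = 42 (K(J, M) = 7*6 = 42)
B = 80 (B = -80*(-1) = -5*(-16) = 80)
r(X, Q) = 6 - X
v = 0 (v = 42*((6 - (2 - 1*1)) - 5) = 42*((6 - (2 - 1)) - 5) = 42*((6 - 1*1) - 5) = 42*((6 - 1) - 5) = 42*(5 - 5) = 42*0 = 0)
(B + v)² = (80 + 0)² = 80² = 6400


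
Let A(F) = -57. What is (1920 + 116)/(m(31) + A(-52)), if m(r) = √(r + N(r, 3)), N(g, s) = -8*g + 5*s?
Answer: -116052/3451 - 2036*I*√202/3451 ≈ -33.629 - 8.3851*I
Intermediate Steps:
m(r) = √(15 - 7*r) (m(r) = √(r + (-8*r + 5*3)) = √(r + (-8*r + 15)) = √(r + (15 - 8*r)) = √(15 - 7*r))
(1920 + 116)/(m(31) + A(-52)) = (1920 + 116)/(√(15 - 7*31) - 57) = 2036/(√(15 - 217) - 57) = 2036/(√(-202) - 57) = 2036/(I*√202 - 57) = 2036/(-57 + I*√202)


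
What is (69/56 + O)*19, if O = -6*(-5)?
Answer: 33231/56 ≈ 593.41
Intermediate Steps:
O = 30
(69/56 + O)*19 = (69/56 + 30)*19 = (1749/56)*19 = 33231/56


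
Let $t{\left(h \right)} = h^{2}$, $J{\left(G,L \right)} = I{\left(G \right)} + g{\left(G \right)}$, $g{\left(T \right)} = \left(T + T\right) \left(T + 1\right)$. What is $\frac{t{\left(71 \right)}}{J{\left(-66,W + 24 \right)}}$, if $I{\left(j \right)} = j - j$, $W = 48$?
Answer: $\frac{5041}{8580} \approx 0.58753$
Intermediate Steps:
$g{\left(T \right)} = 2 T \left(1 + T\right)$
$I{\left(j \right)} = 0$
$J{\left(G,L \right)} = 2 G \left(1 + G\right)$ ($J{\left(G,L \right)} = 0 + 2 G \left(1 + G\right) = 2 G \left(1 + G\right)$)
$\frac{t{\left(71 \right)}}{J{\left(-66,W + 24 \right)}} = \frac{71^{2}}{2 \left(-66\right) \left(1 - 66\right)} = \frac{5041}{2 \left(-66\right) \left(-65\right)} = \frac{5041}{8580}$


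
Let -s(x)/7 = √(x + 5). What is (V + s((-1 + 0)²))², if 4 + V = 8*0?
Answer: 310 + 56*√6 ≈ 447.17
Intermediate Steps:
V = -4 (V = -4 + 8*0 = -4 + 0 = -4)
s(x) = -7*√(5 + x) (s(x) = -7*√(x + 5) = -7*√(5 + x))
(V + s((-1 + 0)²))² = (-4 - 7*√(5 + (-1 + 0)²))² = (-4 - 7*√(5 + (-1)²))² = (-4 - 7*√(5 + 1))² = (-4 - 7*√6)²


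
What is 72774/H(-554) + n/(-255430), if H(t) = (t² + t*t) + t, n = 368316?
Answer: -140441353/106131165 ≈ -1.3233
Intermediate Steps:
H(t) = t + 2*t² (H(t) = (t² + t²) + t = 2*t² + t = t + 2*t²)
72774/H(-554) + n/(-255430) = 72774/((-554*(1 + 2*(-554)))) + 368316/(-255430) = 72774/((-554*(1 - 1108))) + 368316*(-1/255430) = 72774/((-554*(-1107))) - 184158/127715 = 72774/613278 - 184158/127715 = 72774*(1/613278) - 184158/127715 = 4043/34071 - 184158/127715 = -140441353/106131165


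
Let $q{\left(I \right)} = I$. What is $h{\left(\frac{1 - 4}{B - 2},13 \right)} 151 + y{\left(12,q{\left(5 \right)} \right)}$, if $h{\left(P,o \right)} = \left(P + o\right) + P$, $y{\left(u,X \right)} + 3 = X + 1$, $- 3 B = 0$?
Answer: $2419$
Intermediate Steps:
$B = 0$ ($B = \left(- \frac{1}{3}\right) 0 = 0$)
$y{\left(u,X \right)} = -2 + X$ ($y{\left(u,X \right)} = -3 + \left(X + 1\right) = -3 + \left(1 + X\right) = -2 + X$)
$h{\left(P,o \right)} = o + 2 P$
$h{\left(\frac{1 - 4}{B - 2},13 \right)} 151 + y{\left(12,q{\left(5 \right)} \right)} = \left(13 + 2 \frac{1 - 4}{0 - 2}\right) 151 + \left(-2 + 5\right) = \left(13 + 2 \left(- \frac{3}{-2}\right)\right) 151 + 3 = \left(13 + 2 \left(\left(-3\right) \left(- \frac{1}{2}\right)\right)\right) 151 + 3 = \left(13 + 2 \cdot \frac{3}{2}\right) 151 + 3 = \left(13 + 3\right) 151 + 3 = 16 \cdot 151 + 3 = 2416 + 3 = 2419$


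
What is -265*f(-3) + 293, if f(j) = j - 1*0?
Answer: 1088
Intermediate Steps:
f(j) = j (f(j) = j + 0 = j)
-265*f(-3) + 293 = -265*(-3) + 293 = 795 + 293 = 1088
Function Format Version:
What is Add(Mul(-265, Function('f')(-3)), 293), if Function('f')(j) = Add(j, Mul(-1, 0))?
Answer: 1088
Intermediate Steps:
Function('f')(j) = j (Function('f')(j) = Add(j, 0) = j)
Add(Mul(-265, Function('f')(-3)), 293) = Add(Mul(-265, -3), 293) = Add(795, 293) = 1088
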